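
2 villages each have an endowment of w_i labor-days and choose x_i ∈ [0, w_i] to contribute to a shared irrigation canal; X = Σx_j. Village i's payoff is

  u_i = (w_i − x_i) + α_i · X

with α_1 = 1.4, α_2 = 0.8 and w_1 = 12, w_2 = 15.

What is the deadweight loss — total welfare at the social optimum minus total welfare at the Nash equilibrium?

∂u_i/∂x_i = α_i − 1, so village i contributes w_i if α_i > 1, else 0.
α_i > 1 for i ∈ {1}; NE contributions (12, 0), X = 12.
W^NE = Σw_i − X^NE + (Σα_i)·X^NE = 27 + 1.2·12 = 41.4.
Planner: ∂(Σu_j)/∂x_i = Σα_j − 1 = 1.2 > 0, so everyone contributes w_i; X^SO = 27, W^SO = 27 + 1.2·27 = 59.4.
Deadweight loss = 18.

18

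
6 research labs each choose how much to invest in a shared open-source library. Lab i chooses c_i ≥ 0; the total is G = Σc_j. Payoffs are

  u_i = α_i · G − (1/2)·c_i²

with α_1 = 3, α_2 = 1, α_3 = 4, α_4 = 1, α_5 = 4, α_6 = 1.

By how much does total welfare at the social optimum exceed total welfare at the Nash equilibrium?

414

Lab i's FOC: ∂u_i/∂c_i = α_i − c_i = 0, so c_i* = α_i.
NE contributions = (3, 1, 4, 1, 4, 1); G = 14.
W^NE = (Σα)·G − ½Σα_i² = 14² − ½·44 = 174.
Planner sets c_i = Σα_j = 14 for every i, so G^SO = 6·14 = 84.
W^SO = (Σα)·G^SO − ½·6·(Σα)² = (6/2)·14² = 588.
Deadweight loss = W^SO − W^NE = 414.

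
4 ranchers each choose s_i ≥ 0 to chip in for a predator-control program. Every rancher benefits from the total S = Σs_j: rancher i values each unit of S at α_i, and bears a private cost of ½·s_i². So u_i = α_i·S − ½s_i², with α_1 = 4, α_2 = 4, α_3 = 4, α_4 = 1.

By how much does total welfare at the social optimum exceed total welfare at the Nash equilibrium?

Rancher i's FOC: ∂u_i/∂s_i = α_i − s_i = 0, so s_i* = α_i.
NE contributions = (4, 4, 4, 1); S = 13.
W^NE = (Σα)·S − ½Σα_i² = 13² − ½·49 = 144.5.
Planner sets s_i = Σα_j = 13 for every i, so S^SO = 4·13 = 52.
W^SO = (Σα)·S^SO − ½·4·(Σα)² = (4/2)·13² = 338.
Deadweight loss = W^SO − W^NE = 193.5.

193.5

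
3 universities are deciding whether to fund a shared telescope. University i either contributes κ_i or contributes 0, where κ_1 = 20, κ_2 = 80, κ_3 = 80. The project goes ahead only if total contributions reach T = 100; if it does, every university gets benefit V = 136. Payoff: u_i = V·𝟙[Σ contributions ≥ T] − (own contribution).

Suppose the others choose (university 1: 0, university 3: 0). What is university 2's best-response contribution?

0

Others' total = 0. Even contributing 80 gives 80 < 100: no benefit either way.
Best response: 0.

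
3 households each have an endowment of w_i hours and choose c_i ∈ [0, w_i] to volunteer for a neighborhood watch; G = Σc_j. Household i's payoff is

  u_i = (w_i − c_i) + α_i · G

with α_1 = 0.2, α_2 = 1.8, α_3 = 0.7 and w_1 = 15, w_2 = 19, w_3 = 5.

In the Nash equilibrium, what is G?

19

∂u_i/∂c_i = α_i − 1, so household i contributes w_i if α_i > 1, else 0.
α_i > 1 for i ∈ {2}; NE contributions (0, 19, 0), G = 19.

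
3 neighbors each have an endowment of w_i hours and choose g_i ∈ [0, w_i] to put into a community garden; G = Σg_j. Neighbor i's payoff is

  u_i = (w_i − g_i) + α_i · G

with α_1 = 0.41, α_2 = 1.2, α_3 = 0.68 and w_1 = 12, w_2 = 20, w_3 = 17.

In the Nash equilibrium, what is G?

20

∂u_i/∂g_i = α_i − 1, so neighbor i contributes w_i if α_i > 1, else 0.
α_i > 1 for i ∈ {2}; NE contributions (0, 20, 0), G = 20.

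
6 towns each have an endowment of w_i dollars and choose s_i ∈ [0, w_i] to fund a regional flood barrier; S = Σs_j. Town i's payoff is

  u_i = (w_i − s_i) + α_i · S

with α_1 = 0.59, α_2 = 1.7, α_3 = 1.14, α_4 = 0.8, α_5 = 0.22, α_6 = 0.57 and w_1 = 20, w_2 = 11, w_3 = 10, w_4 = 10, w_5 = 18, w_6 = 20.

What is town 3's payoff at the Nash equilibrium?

∂u_i/∂s_i = α_i − 1, so town i contributes w_i if α_i > 1, else 0.
α_i > 1 for i ∈ {2, 3}; NE contributions (0, 11, 10, 0, 0, 0), S = 21.
u_3 = (10 − 10) + 1.14·21 = 23.94.

23.94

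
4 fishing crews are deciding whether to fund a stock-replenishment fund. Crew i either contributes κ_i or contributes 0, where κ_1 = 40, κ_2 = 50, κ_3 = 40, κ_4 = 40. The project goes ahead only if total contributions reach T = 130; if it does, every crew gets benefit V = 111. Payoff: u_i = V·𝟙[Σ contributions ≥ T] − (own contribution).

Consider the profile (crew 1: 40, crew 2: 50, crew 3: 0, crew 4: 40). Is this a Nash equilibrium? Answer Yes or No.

Total = 130 ≥ 130: provided.
Crew 1 (pledges 40, payoff 71): dropping to 0 → total 90, payoff 0. No gain.
Crew 2 (pledges 50, payoff 61): dropping to 0 → total 80, payoff 0. No gain.
Crew 3 (pledges 0, payoff 111): pledging 40 → total 170, payoff 71. No gain.
Crew 4 (pledges 40, payoff 71): dropping to 0 → total 90, payoff 0. No gain.

Yes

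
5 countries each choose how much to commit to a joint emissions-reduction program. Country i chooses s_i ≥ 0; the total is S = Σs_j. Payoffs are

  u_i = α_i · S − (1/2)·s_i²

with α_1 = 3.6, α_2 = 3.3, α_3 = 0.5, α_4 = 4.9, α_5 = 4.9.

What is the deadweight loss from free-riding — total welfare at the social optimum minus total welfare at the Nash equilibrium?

Country i's FOC: ∂u_i/∂s_i = α_i − s_i = 0, so s_i* = α_i.
NE contributions = (3.6, 3.3, 0.5, 4.9, 4.9); S = 17.2.
W^NE = (Σα)·S − ½Σα_i² = 17.2² − ½·72.12 = 259.78.
Planner sets s_i = Σα_j = 17.2 for every i, so S^SO = 5·17.2 = 86.
W^SO = (Σα)·S^SO − ½·5·(Σα)² = (5/2)·17.2² = 739.6.
Deadweight loss = W^SO − W^NE = 479.82.

479.82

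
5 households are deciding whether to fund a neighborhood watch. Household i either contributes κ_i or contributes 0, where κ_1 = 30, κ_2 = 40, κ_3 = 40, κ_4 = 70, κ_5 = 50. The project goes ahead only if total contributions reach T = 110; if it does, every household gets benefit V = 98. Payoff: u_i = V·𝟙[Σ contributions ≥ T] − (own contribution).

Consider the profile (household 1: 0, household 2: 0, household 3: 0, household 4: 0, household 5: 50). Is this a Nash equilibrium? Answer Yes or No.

Total = 50 < 110: not provided.
Household 1 (pledges 0, payoff 0): pledging 30 → total 80, payoff -30. No gain.
Household 2 (pledges 0, payoff 0): pledging 40 → total 90, payoff -40. No gain.
Household 3 (pledges 0, payoff 0): pledging 40 → total 90, payoff -40. No gain.
Household 4 (pledges 0, payoff 0): pledging 70 → total 120, payoff 28. Profitable deviation.

No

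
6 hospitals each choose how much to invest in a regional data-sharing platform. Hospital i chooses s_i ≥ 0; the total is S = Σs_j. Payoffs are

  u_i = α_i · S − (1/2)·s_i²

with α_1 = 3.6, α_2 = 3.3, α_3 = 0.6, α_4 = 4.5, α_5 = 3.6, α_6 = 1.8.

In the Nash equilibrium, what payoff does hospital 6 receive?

Hospital i's FOC: ∂u_i/∂s_i = α_i − s_i = 0, so s_i* = α_i.
NE contributions = (3.6, 3.3, 0.6, 4.5, 3.6, 1.8); S = 17.4.
u_6 = α_6·S − ½·(s_6)² = 1.8·17.4 − ½·1.8² = 29.7.

29.7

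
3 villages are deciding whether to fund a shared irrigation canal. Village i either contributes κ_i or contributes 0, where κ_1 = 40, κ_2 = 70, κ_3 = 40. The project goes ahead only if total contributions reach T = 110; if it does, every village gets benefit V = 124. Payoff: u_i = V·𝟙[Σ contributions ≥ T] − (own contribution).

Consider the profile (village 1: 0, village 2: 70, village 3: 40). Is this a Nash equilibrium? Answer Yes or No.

Total = 110 ≥ 110: provided.
Village 1 (pledges 0, payoff 124): pledging 40 → total 150, payoff 84. No gain.
Village 2 (pledges 70, payoff 54): dropping to 0 → total 40, payoff 0. No gain.
Village 3 (pledges 40, payoff 84): dropping to 0 → total 70, payoff 0. No gain.

Yes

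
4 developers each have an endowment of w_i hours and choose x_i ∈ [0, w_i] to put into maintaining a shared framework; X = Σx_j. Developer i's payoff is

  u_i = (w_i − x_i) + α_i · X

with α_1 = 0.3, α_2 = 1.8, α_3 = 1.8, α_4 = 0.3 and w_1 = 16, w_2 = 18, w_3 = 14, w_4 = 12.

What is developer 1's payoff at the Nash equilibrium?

25.6

∂u_i/∂x_i = α_i − 1, so developer i contributes w_i if α_i > 1, else 0.
α_i > 1 for i ∈ {2, 3}; NE contributions (0, 18, 14, 0), X = 32.
u_1 = (16 − 0) + 0.3·32 = 25.6.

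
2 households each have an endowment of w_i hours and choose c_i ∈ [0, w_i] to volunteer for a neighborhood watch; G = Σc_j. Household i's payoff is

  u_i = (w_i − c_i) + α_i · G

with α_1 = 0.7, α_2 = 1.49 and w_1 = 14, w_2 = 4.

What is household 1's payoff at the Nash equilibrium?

16.8

∂u_i/∂c_i = α_i − 1, so household i contributes w_i if α_i > 1, else 0.
α_i > 1 for i ∈ {2}; NE contributions (0, 4), G = 4.
u_1 = (14 − 0) + 0.7·4 = 16.8.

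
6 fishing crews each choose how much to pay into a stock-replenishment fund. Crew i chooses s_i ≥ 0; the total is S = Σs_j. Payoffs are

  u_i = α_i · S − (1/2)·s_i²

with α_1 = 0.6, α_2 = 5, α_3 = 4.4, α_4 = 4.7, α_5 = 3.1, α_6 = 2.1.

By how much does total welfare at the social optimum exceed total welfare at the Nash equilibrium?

832.435

Crew i's FOC: ∂u_i/∂s_i = α_i − s_i = 0, so s_i* = α_i.
NE contributions = (0.6, 5, 4.4, 4.7, 3.1, 2.1); S = 19.9.
W^NE = (Σα)·S − ½Σα_i² = 19.9² − ½·80.83 = 355.595.
Planner sets s_i = Σα_j = 19.9 for every i, so S^SO = 6·19.9 = 119.4.
W^SO = (Σα)·S^SO − ½·6·(Σα)² = (6/2)·19.9² = 1188.03.
Deadweight loss = W^SO − W^NE = 832.435.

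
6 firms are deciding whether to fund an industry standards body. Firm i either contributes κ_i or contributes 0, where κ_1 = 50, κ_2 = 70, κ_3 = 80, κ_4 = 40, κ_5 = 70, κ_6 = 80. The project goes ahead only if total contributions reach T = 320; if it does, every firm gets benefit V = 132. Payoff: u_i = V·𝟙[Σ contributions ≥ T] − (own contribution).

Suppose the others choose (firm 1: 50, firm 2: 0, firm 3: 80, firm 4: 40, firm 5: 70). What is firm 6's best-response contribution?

80

Others' total = 240. Contributing 80 brings total to 320 ≥ 320: gain V − κ_6 = 52.
Best response: 80.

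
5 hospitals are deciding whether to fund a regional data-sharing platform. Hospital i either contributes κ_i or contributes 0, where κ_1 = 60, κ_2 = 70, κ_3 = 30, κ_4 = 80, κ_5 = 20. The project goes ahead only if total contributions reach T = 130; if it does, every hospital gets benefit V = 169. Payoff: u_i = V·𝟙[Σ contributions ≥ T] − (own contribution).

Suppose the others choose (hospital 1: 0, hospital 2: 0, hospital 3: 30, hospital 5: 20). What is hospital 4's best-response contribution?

80

Others' total = 50. Contributing 80 brings total to 130 ≥ 130: gain V − κ_4 = 89.
Best response: 80.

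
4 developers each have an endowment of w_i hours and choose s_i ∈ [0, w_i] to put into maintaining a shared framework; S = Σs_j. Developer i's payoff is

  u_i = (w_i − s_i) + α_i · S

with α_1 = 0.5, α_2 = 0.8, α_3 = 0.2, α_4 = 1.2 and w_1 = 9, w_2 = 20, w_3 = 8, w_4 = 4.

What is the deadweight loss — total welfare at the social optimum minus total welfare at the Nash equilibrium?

62.9

∂u_i/∂s_i = α_i − 1, so developer i contributes w_i if α_i > 1, else 0.
α_i > 1 for i ∈ {4}; NE contributions (0, 0, 0, 4), S = 4.
W^NE = Σw_i − S^NE + (Σα_i)·S^NE = 41 + 1.7·4 = 47.8.
Planner: ∂(Σu_j)/∂s_i = Σα_j − 1 = 1.7 > 0, so everyone contributes w_i; S^SO = 41, W^SO = 41 + 1.7·41 = 110.7.
Deadweight loss = 62.9.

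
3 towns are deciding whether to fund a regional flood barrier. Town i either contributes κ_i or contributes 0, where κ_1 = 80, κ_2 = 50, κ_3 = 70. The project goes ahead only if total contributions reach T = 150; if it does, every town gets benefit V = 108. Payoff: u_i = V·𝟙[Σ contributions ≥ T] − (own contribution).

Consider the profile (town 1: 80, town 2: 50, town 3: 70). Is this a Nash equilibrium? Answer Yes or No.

Total = 200 ≥ 150: provided.
Town 1 (pledges 80, payoff 28): dropping to 0 → total 120, payoff 0. No gain.
Town 2 (pledges 50, payoff 58): dropping to 0 → total 150, payoff 108. Profitable deviation.

No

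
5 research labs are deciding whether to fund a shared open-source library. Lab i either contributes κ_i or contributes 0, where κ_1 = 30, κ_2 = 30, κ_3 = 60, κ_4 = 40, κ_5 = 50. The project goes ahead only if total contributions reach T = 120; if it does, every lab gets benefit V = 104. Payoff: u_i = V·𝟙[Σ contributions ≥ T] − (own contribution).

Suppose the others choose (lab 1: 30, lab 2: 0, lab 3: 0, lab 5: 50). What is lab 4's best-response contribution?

40

Others' total = 80. Contributing 40 brings total to 120 ≥ 120: gain V − κ_4 = 64.
Best response: 40.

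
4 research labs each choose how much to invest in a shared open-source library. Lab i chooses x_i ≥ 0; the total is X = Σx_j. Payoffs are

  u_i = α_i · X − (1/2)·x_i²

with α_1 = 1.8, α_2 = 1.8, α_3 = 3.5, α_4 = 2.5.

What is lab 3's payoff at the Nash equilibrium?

Lab i's FOC: ∂u_i/∂x_i = α_i − x_i = 0, so x_i* = α_i.
NE contributions = (1.8, 1.8, 3.5, 2.5); X = 9.6.
u_3 = α_3·X − ½·(x_3)² = 3.5·9.6 − ½·3.5² = 27.475.

27.475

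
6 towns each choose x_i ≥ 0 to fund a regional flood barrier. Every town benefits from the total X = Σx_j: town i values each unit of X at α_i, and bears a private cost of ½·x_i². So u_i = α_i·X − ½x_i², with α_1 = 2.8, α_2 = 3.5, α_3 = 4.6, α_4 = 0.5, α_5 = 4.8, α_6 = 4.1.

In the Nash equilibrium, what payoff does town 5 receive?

85.92

Town i's FOC: ∂u_i/∂x_i = α_i − x_i = 0, so x_i* = α_i.
NE contributions = (2.8, 3.5, 4.6, 0.5, 4.8, 4.1); X = 20.3.
u_5 = α_5·X − ½·(x_5)² = 4.8·20.3 − ½·4.8² = 85.92.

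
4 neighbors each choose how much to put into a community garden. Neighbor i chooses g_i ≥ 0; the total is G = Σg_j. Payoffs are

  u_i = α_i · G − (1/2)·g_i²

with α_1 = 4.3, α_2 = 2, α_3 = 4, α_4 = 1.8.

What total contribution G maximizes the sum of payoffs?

Planner FOC: ∂(Σu_j)/∂g_i = (Σα_j) − g_i = 0, so g_i^SO = Σα_j = 12.1 for every i; G^SO = 48.4.

48.4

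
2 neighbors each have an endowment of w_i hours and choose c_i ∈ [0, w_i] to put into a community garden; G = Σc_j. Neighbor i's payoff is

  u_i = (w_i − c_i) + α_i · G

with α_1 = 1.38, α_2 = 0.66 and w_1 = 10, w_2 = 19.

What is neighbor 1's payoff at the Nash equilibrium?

13.8

∂u_i/∂c_i = α_i − 1, so neighbor i contributes w_i if α_i > 1, else 0.
α_i > 1 for i ∈ {1}; NE contributions (10, 0), G = 10.
u_1 = (10 − 10) + 1.38·10 = 13.8.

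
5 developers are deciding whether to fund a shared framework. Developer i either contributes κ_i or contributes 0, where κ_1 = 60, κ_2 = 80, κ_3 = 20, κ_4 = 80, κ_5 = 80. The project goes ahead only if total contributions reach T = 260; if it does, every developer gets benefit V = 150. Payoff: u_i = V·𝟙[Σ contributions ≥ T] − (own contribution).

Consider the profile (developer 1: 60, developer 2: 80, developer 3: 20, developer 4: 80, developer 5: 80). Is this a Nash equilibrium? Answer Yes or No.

Total = 320 ≥ 260: provided.
Developer 1 (pledges 60, payoff 90): dropping to 0 → total 260, payoff 150. Profitable deviation.

No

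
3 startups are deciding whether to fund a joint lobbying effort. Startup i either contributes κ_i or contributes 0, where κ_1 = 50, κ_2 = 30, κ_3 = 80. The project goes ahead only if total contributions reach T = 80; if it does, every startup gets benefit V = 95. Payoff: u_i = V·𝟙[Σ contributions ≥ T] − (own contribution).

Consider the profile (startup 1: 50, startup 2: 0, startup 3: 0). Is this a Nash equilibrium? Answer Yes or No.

No

Total = 50 < 80: not provided.
Startup 1 (pledges 50, payoff -50): dropping to 0 → total 0, payoff 0. Profitable deviation.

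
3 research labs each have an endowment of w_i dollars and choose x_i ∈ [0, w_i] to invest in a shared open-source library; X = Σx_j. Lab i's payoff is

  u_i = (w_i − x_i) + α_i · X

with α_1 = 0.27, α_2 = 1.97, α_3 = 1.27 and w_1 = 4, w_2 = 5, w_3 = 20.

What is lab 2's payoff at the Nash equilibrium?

∂u_i/∂x_i = α_i − 1, so lab i contributes w_i if α_i > 1, else 0.
α_i > 1 for i ∈ {2, 3}; NE contributions (0, 5, 20), X = 25.
u_2 = (5 − 5) + 1.97·25 = 49.25.

49.25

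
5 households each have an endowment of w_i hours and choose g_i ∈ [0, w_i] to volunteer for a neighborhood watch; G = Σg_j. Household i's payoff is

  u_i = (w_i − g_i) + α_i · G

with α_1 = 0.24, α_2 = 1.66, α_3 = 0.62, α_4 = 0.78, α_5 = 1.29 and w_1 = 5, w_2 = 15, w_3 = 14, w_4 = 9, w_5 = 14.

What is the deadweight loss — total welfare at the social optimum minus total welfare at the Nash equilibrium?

100.52

∂u_i/∂g_i = α_i − 1, so household i contributes w_i if α_i > 1, else 0.
α_i > 1 for i ∈ {2, 5}; NE contributions (0, 15, 0, 0, 14), G = 29.
W^NE = Σw_i − G^NE + (Σα_i)·G^NE = 57 + 3.59·29 = 161.11.
Planner: ∂(Σu_j)/∂g_i = Σα_j − 1 = 3.59 > 0, so everyone contributes w_i; G^SO = 57, W^SO = 57 + 3.59·57 = 261.63.
Deadweight loss = 100.52.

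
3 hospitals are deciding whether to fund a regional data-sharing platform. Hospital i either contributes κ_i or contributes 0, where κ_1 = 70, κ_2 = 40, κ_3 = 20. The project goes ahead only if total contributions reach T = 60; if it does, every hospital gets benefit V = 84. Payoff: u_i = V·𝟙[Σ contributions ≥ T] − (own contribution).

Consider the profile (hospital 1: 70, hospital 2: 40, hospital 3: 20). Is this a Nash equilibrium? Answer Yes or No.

Total = 130 ≥ 60: provided.
Hospital 1 (pledges 70, payoff 14): dropping to 0 → total 60, payoff 84. Profitable deviation.

No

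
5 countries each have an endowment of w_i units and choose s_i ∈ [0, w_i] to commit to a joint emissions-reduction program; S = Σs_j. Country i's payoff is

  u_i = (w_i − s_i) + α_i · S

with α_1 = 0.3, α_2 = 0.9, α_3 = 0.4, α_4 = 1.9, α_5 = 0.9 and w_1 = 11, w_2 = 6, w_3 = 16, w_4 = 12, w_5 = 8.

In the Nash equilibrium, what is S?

∂u_i/∂s_i = α_i − 1, so country i contributes w_i if α_i > 1, else 0.
α_i > 1 for i ∈ {4}; NE contributions (0, 0, 0, 12, 0), S = 12.

12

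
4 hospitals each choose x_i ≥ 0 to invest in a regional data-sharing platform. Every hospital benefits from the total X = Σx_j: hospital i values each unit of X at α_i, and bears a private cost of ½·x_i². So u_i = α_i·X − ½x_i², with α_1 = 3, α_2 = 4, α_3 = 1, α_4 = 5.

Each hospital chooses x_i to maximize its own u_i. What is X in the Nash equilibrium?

Hospital i's FOC: ∂u_i/∂x_i = α_i − x_i = 0, so x_i* = α_i.
NE contributions = (3, 4, 1, 5); X = 13.

13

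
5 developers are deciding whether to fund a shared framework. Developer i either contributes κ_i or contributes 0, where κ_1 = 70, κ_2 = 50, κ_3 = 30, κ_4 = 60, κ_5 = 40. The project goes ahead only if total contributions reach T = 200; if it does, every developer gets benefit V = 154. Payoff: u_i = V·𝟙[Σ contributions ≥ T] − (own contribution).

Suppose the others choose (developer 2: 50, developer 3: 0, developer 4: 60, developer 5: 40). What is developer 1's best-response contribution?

70

Others' total = 150. Contributing 70 brings total to 220 ≥ 200: gain V − κ_1 = 84.
Best response: 70.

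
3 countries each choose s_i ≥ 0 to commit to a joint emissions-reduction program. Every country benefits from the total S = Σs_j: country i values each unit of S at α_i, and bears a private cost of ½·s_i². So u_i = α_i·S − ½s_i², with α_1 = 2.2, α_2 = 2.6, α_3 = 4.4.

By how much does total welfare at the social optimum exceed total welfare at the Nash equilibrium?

57.8

Country i's FOC: ∂u_i/∂s_i = α_i − s_i = 0, so s_i* = α_i.
NE contributions = (2.2, 2.6, 4.4); S = 9.2.
W^NE = (Σα)·S − ½Σα_i² = 9.2² − ½·30.96 = 69.16.
Planner sets s_i = Σα_j = 9.2 for every i, so S^SO = 3·9.2 = 27.6.
W^SO = (Σα)·S^SO − ½·3·(Σα)² = (3/2)·9.2² = 126.96.
Deadweight loss = W^SO − W^NE = 57.8.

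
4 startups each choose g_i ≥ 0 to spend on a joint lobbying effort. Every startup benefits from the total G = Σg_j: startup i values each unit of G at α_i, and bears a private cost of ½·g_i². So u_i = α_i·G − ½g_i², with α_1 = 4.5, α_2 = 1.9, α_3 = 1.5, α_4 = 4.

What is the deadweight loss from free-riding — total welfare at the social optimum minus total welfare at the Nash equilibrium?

162.665

Startup i's FOC: ∂u_i/∂g_i = α_i − g_i = 0, so g_i* = α_i.
NE contributions = (4.5, 1.9, 1.5, 4); G = 11.9.
W^NE = (Σα)·G − ½Σα_i² = 11.9² − ½·42.11 = 120.555.
Planner sets g_i = Σα_j = 11.9 for every i, so G^SO = 4·11.9 = 47.6.
W^SO = (Σα)·G^SO − ½·4·(Σα)² = (4/2)·11.9² = 283.22.
Deadweight loss = W^SO − W^NE = 162.665.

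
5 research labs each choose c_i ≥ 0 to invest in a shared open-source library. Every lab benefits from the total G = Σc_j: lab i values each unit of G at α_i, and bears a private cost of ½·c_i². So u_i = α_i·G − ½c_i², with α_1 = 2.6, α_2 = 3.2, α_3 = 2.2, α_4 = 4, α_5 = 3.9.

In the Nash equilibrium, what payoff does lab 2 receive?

Lab i's FOC: ∂u_i/∂c_i = α_i − c_i = 0, so c_i* = α_i.
NE contributions = (2.6, 3.2, 2.2, 4, 3.9); G = 15.9.
u_2 = α_2·G − ½·(c_2)² = 3.2·15.9 − ½·3.2² = 45.76.

45.76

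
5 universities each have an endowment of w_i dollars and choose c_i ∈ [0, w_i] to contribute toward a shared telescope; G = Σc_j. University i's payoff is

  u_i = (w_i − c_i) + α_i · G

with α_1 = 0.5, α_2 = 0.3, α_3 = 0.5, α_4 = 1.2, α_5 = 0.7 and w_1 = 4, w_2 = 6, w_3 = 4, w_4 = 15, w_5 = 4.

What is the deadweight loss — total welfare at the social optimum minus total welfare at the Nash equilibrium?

39.6

∂u_i/∂c_i = α_i − 1, so university i contributes w_i if α_i > 1, else 0.
α_i > 1 for i ∈ {4}; NE contributions (0, 0, 0, 15, 0), G = 15.
W^NE = Σw_i − G^NE + (Σα_i)·G^NE = 33 + 2.2·15 = 66.
Planner: ∂(Σu_j)/∂c_i = Σα_j − 1 = 2.2 > 0, so everyone contributes w_i; G^SO = 33, W^SO = 33 + 2.2·33 = 105.6.
Deadweight loss = 39.6.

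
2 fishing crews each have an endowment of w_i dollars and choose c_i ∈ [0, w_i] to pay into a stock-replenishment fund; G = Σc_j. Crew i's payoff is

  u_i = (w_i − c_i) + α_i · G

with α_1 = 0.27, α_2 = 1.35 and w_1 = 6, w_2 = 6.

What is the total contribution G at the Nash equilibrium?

6

∂u_i/∂c_i = α_i − 1, so crew i contributes w_i if α_i > 1, else 0.
α_i > 1 for i ∈ {2}; NE contributions (0, 6), G = 6.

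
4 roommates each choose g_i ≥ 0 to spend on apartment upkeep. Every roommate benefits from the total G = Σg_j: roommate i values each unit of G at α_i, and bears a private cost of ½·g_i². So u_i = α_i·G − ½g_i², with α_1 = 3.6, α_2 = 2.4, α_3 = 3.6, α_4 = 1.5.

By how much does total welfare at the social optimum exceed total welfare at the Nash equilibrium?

Roommate i's FOC: ∂u_i/∂g_i = α_i − g_i = 0, so g_i* = α_i.
NE contributions = (3.6, 2.4, 3.6, 1.5); G = 11.1.
W^NE = (Σα)·G − ½Σα_i² = 11.1² − ½·33.93 = 106.245.
Planner sets g_i = Σα_j = 11.1 for every i, so G^SO = 4·11.1 = 44.4.
W^SO = (Σα)·G^SO − ½·4·(Σα)² = (4/2)·11.1² = 246.42.
Deadweight loss = W^SO − W^NE = 140.175.

140.175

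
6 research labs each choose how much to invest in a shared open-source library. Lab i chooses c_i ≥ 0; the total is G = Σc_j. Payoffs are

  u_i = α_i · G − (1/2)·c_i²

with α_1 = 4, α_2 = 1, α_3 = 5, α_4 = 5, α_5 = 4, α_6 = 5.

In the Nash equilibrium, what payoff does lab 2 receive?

23.5

Lab i's FOC: ∂u_i/∂c_i = α_i − c_i = 0, so c_i* = α_i.
NE contributions = (4, 1, 5, 5, 4, 5); G = 24.
u_2 = α_2·G − ½·(c_2)² = 1·24 − ½·1² = 23.5.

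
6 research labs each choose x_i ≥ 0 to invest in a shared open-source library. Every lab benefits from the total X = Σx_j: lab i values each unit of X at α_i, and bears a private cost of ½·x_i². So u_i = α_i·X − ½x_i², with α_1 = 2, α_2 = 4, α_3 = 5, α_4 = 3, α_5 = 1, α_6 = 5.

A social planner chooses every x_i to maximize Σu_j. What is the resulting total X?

120

Planner FOC: ∂(Σu_j)/∂x_i = (Σα_j) − x_i = 0, so x_i^SO = Σα_j = 20 for every i; X^SO = 120.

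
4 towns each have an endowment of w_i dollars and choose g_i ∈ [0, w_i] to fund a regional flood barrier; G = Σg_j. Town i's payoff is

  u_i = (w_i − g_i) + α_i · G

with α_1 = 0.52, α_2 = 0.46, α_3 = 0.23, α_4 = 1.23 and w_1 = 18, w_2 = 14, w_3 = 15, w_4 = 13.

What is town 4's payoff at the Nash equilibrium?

∂u_i/∂g_i = α_i − 1, so town i contributes w_i if α_i > 1, else 0.
α_i > 1 for i ∈ {4}; NE contributions (0, 0, 0, 13), G = 13.
u_4 = (13 − 13) + 1.23·13 = 15.99.

15.99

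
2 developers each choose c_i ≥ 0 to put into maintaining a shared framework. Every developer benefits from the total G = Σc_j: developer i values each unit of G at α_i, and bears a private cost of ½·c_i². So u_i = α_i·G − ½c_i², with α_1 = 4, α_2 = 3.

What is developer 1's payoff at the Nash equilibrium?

Developer i's FOC: ∂u_i/∂c_i = α_i − c_i = 0, so c_i* = α_i.
NE contributions = (4, 3); G = 7.
u_1 = α_1·G − ½·(c_1)² = 4·7 − ½·4² = 20.

20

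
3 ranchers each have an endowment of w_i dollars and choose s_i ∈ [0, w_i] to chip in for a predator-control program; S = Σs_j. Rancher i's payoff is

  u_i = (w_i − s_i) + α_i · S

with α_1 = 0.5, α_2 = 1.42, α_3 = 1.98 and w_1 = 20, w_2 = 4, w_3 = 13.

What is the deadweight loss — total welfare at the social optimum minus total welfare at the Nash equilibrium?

58

∂u_i/∂s_i = α_i − 1, so rancher i contributes w_i if α_i > 1, else 0.
α_i > 1 for i ∈ {2, 3}; NE contributions (0, 4, 13), S = 17.
W^NE = Σw_i − S^NE + (Σα_i)·S^NE = 37 + 2.9·17 = 86.3.
Planner: ∂(Σu_j)/∂s_i = Σα_j − 1 = 2.9 > 0, so everyone contributes w_i; S^SO = 37, W^SO = 37 + 2.9·37 = 144.3.
Deadweight loss = 58.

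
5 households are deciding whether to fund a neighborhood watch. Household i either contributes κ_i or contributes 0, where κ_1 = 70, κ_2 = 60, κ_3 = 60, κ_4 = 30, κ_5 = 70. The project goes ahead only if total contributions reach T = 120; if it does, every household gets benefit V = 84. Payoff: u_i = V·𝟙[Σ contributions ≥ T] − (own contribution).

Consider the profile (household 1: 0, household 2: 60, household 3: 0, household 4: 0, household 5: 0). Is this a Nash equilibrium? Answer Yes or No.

No

Total = 60 < 120: not provided.
Household 1 (pledges 0, payoff 0): pledging 70 → total 130, payoff 14. Profitable deviation.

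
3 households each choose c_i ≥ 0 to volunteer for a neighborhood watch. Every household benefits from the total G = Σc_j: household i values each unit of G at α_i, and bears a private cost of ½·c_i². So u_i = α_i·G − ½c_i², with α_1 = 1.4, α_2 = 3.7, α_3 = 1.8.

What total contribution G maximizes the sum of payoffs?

Planner FOC: ∂(Σu_j)/∂c_i = (Σα_j) − c_i = 0, so c_i^SO = Σα_j = 6.9 for every i; G^SO = 20.7.

20.7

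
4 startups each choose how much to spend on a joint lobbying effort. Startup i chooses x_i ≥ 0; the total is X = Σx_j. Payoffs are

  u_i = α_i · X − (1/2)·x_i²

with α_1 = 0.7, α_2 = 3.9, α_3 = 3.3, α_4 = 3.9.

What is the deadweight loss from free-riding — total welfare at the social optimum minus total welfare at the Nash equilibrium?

160.14

Startup i's FOC: ∂u_i/∂x_i = α_i − x_i = 0, so x_i* = α_i.
NE contributions = (0.7, 3.9, 3.3, 3.9); X = 11.8.
W^NE = (Σα)·X − ½Σα_i² = 11.8² − ½·41.8 = 118.34.
Planner sets x_i = Σα_j = 11.8 for every i, so X^SO = 4·11.8 = 47.2.
W^SO = (Σα)·X^SO − ½·4·(Σα)² = (4/2)·11.8² = 278.48.
Deadweight loss = W^SO − W^NE = 160.14.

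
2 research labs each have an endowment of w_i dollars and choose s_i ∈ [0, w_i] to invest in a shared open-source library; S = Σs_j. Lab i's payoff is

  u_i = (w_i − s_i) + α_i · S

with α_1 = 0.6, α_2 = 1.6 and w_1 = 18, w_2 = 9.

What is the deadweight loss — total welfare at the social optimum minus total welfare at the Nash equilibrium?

∂u_i/∂s_i = α_i − 1, so lab i contributes w_i if α_i > 1, else 0.
α_i > 1 for i ∈ {2}; NE contributions (0, 9), S = 9.
W^NE = Σw_i − S^NE + (Σα_i)·S^NE = 27 + 1.2·9 = 37.8.
Planner: ∂(Σu_j)/∂s_i = Σα_j − 1 = 1.2 > 0, so everyone contributes w_i; S^SO = 27, W^SO = 27 + 1.2·27 = 59.4.
Deadweight loss = 21.6.

21.6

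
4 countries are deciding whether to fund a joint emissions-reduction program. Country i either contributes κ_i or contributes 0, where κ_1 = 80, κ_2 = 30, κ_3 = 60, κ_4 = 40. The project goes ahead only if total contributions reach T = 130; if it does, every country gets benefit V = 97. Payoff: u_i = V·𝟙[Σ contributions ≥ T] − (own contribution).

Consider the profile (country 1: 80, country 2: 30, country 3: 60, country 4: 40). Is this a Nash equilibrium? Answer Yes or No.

Total = 210 ≥ 130: provided.
Country 1 (pledges 80, payoff 17): dropping to 0 → total 130, payoff 97. Profitable deviation.

No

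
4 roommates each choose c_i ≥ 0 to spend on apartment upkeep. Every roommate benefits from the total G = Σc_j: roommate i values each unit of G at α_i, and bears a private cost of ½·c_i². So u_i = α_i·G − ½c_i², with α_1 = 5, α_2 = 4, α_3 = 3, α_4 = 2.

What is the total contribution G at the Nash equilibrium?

Roommate i's FOC: ∂u_i/∂c_i = α_i − c_i = 0, so c_i* = α_i.
NE contributions = (5, 4, 3, 2); G = 14.

14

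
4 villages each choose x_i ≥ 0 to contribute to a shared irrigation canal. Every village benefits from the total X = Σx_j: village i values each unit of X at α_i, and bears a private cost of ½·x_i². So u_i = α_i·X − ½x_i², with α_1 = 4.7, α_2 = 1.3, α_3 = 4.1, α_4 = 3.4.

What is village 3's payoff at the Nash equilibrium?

46.945

Village i's FOC: ∂u_i/∂x_i = α_i − x_i = 0, so x_i* = α_i.
NE contributions = (4.7, 1.3, 4.1, 3.4); X = 13.5.
u_3 = α_3·X − ½·(x_3)² = 4.1·13.5 − ½·4.1² = 46.945.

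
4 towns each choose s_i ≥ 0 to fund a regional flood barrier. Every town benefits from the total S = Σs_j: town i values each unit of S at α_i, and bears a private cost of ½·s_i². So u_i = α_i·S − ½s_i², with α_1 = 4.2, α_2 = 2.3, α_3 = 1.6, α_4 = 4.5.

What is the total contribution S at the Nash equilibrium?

Town i's FOC: ∂u_i/∂s_i = α_i − s_i = 0, so s_i* = α_i.
NE contributions = (4.2, 2.3, 1.6, 4.5); S = 12.6.

12.6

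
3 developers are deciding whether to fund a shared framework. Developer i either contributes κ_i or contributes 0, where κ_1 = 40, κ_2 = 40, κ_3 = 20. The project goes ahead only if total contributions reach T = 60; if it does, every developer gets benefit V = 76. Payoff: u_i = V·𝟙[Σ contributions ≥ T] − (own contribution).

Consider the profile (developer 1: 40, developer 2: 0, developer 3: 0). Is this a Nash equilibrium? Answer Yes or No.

Total = 40 < 60: not provided.
Developer 1 (pledges 40, payoff -40): dropping to 0 → total 0, payoff 0. Profitable deviation.

No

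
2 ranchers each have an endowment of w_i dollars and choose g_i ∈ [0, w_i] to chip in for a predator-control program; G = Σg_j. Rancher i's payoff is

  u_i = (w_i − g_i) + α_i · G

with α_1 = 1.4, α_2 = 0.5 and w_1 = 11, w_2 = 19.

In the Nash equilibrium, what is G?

11

∂u_i/∂g_i = α_i − 1, so rancher i contributes w_i if α_i > 1, else 0.
α_i > 1 for i ∈ {1}; NE contributions (11, 0), G = 11.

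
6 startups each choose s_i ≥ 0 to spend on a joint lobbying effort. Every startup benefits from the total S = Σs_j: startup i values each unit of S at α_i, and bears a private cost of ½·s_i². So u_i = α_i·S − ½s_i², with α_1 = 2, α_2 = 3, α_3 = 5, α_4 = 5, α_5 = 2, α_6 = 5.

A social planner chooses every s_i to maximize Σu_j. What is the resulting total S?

Planner FOC: ∂(Σu_j)/∂s_i = (Σα_j) − s_i = 0, so s_i^SO = Σα_j = 22 for every i; S^SO = 132.

132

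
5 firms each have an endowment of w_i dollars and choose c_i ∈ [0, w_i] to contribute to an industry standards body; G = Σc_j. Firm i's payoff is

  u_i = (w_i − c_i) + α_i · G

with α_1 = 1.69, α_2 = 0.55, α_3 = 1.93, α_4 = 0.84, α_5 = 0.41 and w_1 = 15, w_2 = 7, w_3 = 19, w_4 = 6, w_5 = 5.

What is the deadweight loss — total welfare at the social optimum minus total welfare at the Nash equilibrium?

∂u_i/∂c_i = α_i − 1, so firm i contributes w_i if α_i > 1, else 0.
α_i > 1 for i ∈ {1, 3}; NE contributions (15, 0, 19, 0, 0), G = 34.
W^NE = Σw_i − G^NE + (Σα_i)·G^NE = 52 + 4.42·34 = 202.28.
Planner: ∂(Σu_j)/∂c_i = Σα_j − 1 = 4.42 > 0, so everyone contributes w_i; G^SO = 52, W^SO = 52 + 4.42·52 = 281.84.
Deadweight loss = 79.56.

79.56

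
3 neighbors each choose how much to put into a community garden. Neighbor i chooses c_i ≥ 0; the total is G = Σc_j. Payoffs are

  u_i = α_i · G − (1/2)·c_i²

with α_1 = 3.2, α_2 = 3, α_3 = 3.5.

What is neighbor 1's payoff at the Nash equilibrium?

25.92

Neighbor i's FOC: ∂u_i/∂c_i = α_i − c_i = 0, so c_i* = α_i.
NE contributions = (3.2, 3, 3.5); G = 9.7.
u_1 = α_1·G − ½·(c_1)² = 3.2·9.7 − ½·3.2² = 25.92.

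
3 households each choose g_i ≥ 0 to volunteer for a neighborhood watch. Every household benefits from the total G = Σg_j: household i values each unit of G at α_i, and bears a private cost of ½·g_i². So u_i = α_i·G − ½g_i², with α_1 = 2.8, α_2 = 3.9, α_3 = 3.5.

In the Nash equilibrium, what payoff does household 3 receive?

Household i's FOC: ∂u_i/∂g_i = α_i − g_i = 0, so g_i* = α_i.
NE contributions = (2.8, 3.9, 3.5); G = 10.2.
u_3 = α_3·G − ½·(g_3)² = 3.5·10.2 − ½·3.5² = 29.575.

29.575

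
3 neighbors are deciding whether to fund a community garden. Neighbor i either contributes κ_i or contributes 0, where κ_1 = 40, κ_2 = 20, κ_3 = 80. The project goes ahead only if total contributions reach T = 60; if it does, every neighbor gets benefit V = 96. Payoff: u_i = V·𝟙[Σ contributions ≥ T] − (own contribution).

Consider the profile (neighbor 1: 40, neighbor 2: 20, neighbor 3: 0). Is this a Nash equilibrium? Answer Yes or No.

Yes

Total = 60 ≥ 60: provided.
Neighbor 1 (pledges 40, payoff 56): dropping to 0 → total 20, payoff 0. No gain.
Neighbor 2 (pledges 20, payoff 76): dropping to 0 → total 40, payoff 0. No gain.
Neighbor 3 (pledges 0, payoff 96): pledging 80 → total 140, payoff 16. No gain.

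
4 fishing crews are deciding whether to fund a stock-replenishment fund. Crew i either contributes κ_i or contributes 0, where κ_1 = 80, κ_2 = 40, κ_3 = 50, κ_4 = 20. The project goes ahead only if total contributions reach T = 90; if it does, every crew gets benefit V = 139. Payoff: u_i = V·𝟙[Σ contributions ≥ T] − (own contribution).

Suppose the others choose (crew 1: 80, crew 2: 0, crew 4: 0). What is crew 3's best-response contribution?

Others' total = 80. Contributing 50 brings total to 130 ≥ 90: gain V − κ_3 = 89.
Best response: 50.

50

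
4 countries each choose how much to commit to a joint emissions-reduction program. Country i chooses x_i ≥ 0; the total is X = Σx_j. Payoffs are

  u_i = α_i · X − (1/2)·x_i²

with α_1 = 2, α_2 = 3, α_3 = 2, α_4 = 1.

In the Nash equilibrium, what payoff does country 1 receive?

14

Country i's FOC: ∂u_i/∂x_i = α_i − x_i = 0, so x_i* = α_i.
NE contributions = (2, 3, 2, 1); X = 8.
u_1 = α_1·X − ½·(x_1)² = 2·8 − ½·2² = 14.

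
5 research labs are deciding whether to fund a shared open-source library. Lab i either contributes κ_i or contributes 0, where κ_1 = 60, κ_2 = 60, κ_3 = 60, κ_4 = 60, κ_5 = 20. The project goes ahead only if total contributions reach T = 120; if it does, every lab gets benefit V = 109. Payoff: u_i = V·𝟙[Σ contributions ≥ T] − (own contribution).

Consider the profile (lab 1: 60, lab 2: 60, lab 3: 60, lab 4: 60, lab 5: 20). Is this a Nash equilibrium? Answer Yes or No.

No

Total = 260 ≥ 120: provided.
Lab 1 (pledges 60, payoff 49): dropping to 0 → total 200, payoff 109. Profitable deviation.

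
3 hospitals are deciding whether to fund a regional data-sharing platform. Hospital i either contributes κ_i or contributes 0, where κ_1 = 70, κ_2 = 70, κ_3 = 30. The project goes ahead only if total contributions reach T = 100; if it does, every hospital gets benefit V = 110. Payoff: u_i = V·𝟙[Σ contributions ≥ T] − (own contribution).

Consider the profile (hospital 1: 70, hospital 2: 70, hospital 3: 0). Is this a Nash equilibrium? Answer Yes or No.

Total = 140 ≥ 100: provided.
Hospital 1 (pledges 70, payoff 40): dropping to 0 → total 70, payoff 0. No gain.
Hospital 2 (pledges 70, payoff 40): dropping to 0 → total 70, payoff 0. No gain.
Hospital 3 (pledges 0, payoff 110): pledging 30 → total 170, payoff 80. No gain.

Yes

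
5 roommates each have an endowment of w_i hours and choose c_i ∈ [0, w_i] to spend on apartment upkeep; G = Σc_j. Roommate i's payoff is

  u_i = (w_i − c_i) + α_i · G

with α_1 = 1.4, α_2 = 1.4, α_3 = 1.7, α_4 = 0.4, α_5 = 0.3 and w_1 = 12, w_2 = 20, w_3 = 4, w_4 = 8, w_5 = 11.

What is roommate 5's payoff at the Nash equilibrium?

21.8

∂u_i/∂c_i = α_i − 1, so roommate i contributes w_i if α_i > 1, else 0.
α_i > 1 for i ∈ {1, 2, 3}; NE contributions (12, 20, 4, 0, 0), G = 36.
u_5 = (11 − 0) + 0.3·36 = 21.8.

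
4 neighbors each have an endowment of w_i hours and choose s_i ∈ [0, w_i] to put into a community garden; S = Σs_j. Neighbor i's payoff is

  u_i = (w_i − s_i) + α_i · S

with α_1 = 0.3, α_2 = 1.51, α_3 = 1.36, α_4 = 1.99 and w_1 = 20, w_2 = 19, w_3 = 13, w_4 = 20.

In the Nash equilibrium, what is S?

52

∂u_i/∂s_i = α_i − 1, so neighbor i contributes w_i if α_i > 1, else 0.
α_i > 1 for i ∈ {2, 3, 4}; NE contributions (0, 19, 13, 20), S = 52.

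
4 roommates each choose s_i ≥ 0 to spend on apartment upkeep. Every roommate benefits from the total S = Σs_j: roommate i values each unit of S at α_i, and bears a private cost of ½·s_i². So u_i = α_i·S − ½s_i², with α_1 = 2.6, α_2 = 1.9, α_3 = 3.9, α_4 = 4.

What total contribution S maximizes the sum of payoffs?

49.6

Planner FOC: ∂(Σu_j)/∂s_i = (Σα_j) − s_i = 0, so s_i^SO = Σα_j = 12.4 for every i; S^SO = 49.6.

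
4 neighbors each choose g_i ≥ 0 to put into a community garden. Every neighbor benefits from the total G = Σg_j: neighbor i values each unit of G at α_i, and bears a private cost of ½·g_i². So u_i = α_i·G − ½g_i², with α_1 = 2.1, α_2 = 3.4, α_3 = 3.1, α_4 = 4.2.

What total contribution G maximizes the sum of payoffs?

Planner FOC: ∂(Σu_j)/∂g_i = (Σα_j) − g_i = 0, so g_i^SO = Σα_j = 12.8 for every i; G^SO = 51.2.

51.2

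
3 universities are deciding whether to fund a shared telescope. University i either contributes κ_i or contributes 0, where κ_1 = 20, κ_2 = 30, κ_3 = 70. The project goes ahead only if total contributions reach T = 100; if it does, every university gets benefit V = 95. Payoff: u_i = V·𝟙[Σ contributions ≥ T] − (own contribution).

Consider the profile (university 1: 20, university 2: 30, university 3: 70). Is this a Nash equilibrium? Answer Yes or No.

No

Total = 120 ≥ 100: provided.
University 1 (pledges 20, payoff 75): dropping to 0 → total 100, payoff 95. Profitable deviation.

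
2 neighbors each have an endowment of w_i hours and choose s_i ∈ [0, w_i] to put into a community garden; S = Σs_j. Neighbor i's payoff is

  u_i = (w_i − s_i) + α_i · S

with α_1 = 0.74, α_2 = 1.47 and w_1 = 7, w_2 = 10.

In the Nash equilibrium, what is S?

10

∂u_i/∂s_i = α_i − 1, so neighbor i contributes w_i if α_i > 1, else 0.
α_i > 1 for i ∈ {2}; NE contributions (0, 10), S = 10.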